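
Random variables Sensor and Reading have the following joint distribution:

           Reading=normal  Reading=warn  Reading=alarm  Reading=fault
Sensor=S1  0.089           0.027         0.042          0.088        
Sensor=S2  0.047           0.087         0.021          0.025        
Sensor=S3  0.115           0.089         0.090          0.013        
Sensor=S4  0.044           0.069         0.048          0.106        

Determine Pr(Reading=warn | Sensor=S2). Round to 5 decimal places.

P(Sensor=S2) = 0.047 + 0.087 + 0.021 + 0.025 = 0.180.
P(Reading=warn | Sensor=S2) = 0.087/0.180 = 0.48333.

0.48333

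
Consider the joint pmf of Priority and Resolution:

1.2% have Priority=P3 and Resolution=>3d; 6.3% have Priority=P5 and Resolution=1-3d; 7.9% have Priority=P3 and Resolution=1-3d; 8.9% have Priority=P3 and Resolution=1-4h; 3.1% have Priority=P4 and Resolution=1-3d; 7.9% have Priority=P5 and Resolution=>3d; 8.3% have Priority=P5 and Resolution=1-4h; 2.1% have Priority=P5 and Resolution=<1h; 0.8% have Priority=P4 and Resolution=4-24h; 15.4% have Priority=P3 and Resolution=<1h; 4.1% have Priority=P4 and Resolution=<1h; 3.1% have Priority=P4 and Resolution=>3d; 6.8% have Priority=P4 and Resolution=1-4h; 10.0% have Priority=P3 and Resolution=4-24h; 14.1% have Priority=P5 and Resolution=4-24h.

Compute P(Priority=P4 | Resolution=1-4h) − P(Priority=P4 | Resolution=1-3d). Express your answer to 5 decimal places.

0.10414

P(Resolution=1-4h) = 0.089 + 0.068 + 0.083 = 0.240; P(Priority=P4 | Resolution=1-4h) = 0.068/0.240 = 0.283333.
P(Resolution=1-3d) = 0.079 + 0.031 + 0.063 = 0.173; P(Priority=P4 | Resolution=1-3d) = 0.031/0.173 = 0.179191.
Difference = 0.10414.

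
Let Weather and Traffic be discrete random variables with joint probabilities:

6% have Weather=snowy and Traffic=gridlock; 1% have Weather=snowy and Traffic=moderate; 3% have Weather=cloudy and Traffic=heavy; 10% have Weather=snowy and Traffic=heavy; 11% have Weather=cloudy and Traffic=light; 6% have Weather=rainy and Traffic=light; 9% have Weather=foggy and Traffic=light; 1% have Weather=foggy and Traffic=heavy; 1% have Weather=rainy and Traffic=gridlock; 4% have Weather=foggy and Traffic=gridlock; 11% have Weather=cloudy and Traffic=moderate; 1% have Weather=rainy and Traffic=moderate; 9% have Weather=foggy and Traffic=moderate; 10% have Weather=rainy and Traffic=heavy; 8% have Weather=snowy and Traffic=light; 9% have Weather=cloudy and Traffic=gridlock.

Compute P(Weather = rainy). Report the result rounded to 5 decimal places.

P(Weather=rainy) = 0.06 + 0.01 + 0.10 + 0.01 = 0.18.

0.18000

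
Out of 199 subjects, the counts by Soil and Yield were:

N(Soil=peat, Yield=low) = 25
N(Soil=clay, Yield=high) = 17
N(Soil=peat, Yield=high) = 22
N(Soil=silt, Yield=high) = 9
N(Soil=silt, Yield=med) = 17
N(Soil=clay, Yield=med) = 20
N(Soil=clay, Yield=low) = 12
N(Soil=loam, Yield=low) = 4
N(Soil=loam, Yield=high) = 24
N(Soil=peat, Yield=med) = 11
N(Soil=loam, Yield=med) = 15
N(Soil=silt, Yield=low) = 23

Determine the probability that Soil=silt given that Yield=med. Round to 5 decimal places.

0.26984

Total with Yield=med: 15 + 20 + 17 + 11 = 63.
P(Soil=silt | Yield=med) = 17/63 = 0.26984.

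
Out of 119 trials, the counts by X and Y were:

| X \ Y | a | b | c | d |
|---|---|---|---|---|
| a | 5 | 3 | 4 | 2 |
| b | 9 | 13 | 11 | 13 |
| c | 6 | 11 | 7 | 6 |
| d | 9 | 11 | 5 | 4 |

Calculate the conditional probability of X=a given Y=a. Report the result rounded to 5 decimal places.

0.17241

Total with Y=a: 5 + 9 + 6 + 9 = 29.
P(X=a | Y=a) = 5/29 = 0.17241.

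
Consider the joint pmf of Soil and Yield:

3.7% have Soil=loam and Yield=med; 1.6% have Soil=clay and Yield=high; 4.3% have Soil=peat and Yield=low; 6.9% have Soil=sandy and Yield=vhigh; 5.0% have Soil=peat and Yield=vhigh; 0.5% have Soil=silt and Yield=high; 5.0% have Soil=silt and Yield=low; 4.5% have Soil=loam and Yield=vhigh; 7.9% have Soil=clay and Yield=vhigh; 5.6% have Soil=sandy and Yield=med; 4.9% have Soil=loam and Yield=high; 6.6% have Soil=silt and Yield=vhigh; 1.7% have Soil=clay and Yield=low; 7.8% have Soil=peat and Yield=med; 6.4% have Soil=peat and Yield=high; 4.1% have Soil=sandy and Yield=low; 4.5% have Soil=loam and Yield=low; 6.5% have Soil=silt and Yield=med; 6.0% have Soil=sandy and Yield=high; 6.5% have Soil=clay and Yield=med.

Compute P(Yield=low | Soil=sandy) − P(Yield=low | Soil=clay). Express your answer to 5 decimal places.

P(Soil=sandy) = 0.041 + 0.056 + 0.060 + 0.069 = 0.226; P(Yield=low | Soil=sandy) = 0.041/0.226 = 0.181416.
P(Soil=clay) = 0.017 + 0.065 + 0.016 + 0.079 = 0.177; P(Yield=low | Soil=clay) = 0.017/0.177 = 0.096045.
Difference = 0.08537.

0.08537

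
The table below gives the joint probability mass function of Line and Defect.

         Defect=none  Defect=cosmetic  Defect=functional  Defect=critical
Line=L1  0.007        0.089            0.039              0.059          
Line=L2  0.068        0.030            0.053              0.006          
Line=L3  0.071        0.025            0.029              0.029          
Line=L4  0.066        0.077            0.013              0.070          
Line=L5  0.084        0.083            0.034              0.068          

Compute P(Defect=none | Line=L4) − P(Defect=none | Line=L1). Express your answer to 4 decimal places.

0.2560

P(Line=L4) = 0.066 + 0.077 + 0.013 + 0.070 = 0.226; P(Defect=none | Line=L4) = 0.066/0.226 = 0.29204.
P(Line=L1) = 0.007 + 0.089 + 0.039 + 0.059 = 0.194; P(Defect=none | Line=L1) = 0.007/0.194 = 0.03608.
Difference = 0.2560.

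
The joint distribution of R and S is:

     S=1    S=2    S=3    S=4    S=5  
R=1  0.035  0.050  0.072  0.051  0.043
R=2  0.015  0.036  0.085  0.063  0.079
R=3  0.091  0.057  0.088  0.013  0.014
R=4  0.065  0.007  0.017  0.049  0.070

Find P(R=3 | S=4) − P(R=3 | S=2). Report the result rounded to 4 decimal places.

-0.3061

P(S=4) = 0.051 + 0.063 + 0.013 + 0.049 = 0.176; P(R=3 | S=4) = 0.013/0.176 = 0.07386.
P(S=2) = 0.050 + 0.036 + 0.057 + 0.007 = 0.150; P(R=3 | S=2) = 0.057/0.150 = 0.38000.
Difference = -0.3061.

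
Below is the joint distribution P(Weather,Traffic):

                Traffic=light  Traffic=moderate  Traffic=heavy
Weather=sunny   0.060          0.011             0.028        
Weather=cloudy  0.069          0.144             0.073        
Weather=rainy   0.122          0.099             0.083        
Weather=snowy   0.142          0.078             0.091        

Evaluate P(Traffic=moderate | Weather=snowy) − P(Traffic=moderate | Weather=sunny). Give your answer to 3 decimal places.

0.140

P(Weather=snowy) = 0.142 + 0.078 + 0.091 = 0.311; P(Traffic=moderate | Weather=snowy) = 0.078/0.311 = 0.2508.
P(Weather=sunny) = 0.060 + 0.011 + 0.028 = 0.099; P(Traffic=moderate | Weather=sunny) = 0.011/0.099 = 0.1111.
Difference = 0.140.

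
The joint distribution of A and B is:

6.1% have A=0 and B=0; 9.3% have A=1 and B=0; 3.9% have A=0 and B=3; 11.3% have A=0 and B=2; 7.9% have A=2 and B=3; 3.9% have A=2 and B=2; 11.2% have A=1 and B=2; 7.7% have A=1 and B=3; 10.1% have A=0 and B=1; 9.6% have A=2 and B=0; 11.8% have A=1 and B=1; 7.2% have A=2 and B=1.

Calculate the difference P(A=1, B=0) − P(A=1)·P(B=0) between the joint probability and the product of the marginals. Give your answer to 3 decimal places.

-0.007

P(A=1) = 0.093 + 0.118 + 0.112 + 0.077 = 0.400.
P(B=0) = 0.061 + 0.093 + 0.096 = 0.250.
P(A=1, B=0) − P(A=1)P(B=0) = 0.093 − 0.400×0.250 = -0.007.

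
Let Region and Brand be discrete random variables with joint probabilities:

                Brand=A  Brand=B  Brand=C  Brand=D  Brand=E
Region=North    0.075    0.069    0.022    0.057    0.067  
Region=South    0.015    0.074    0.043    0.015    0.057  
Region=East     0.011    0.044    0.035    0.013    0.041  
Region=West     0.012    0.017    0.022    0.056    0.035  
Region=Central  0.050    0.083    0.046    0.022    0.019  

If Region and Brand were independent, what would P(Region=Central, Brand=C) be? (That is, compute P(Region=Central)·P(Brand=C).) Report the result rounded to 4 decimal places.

0.0370

P(Region=Central) = 0.050 + 0.083 + 0.046 + 0.022 + 0.019 = 0.220.
P(Brand=C) = 0.022 + 0.043 + 0.035 + 0.022 + 0.046 = 0.168.
Product: 0.220 × 0.168 = 0.0370.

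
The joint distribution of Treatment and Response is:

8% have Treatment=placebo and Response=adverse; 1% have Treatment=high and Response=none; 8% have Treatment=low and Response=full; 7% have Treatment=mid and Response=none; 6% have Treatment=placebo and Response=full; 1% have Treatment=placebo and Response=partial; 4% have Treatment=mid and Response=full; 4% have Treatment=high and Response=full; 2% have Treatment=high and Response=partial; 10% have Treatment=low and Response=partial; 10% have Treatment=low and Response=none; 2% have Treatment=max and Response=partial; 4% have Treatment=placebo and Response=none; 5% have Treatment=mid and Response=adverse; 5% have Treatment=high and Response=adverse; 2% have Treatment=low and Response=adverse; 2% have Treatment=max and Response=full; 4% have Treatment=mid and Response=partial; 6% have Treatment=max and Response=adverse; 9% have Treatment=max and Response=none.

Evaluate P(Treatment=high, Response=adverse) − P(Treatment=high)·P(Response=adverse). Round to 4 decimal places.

P(Treatment=high) = 0.01 + 0.02 + 0.04 + 0.05 = 0.12.
P(Response=adverse) = 0.08 + 0.02 + 0.05 + 0.05 + 0.06 = 0.26.
P(Treatment=high, Response=adverse) − P(Treatment=high)P(Response=adverse) = 0.05 − 0.12×0.26 = 0.0188.

0.0188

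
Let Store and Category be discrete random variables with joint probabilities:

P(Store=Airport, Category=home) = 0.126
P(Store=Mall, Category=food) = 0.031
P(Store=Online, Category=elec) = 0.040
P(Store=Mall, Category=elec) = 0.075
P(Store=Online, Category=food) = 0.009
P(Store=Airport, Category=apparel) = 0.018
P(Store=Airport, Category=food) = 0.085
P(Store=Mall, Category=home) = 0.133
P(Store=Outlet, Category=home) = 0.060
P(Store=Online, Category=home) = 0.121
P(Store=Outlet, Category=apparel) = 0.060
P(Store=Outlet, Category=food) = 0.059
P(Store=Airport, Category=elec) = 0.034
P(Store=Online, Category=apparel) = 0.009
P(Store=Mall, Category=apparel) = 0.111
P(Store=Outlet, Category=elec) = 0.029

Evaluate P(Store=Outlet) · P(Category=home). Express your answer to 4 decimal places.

P(Store=Outlet) = 0.059 + 0.060 + 0.029 + 0.060 = 0.208.
P(Category=home) = 0.133 + 0.126 + 0.060 + 0.121 = 0.440.
Product: 0.208 × 0.440 = 0.0915.

0.0915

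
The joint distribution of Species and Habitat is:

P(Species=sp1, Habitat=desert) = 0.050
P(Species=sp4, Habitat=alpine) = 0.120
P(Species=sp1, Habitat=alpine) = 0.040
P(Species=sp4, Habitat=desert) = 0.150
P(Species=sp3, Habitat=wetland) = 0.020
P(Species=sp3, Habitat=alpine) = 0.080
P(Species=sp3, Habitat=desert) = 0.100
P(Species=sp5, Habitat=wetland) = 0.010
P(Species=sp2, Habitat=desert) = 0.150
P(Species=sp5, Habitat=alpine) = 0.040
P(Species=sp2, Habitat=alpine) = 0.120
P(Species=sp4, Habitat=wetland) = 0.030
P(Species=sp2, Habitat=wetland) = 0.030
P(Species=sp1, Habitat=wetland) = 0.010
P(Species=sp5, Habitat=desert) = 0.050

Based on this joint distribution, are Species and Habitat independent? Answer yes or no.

yes

Every cell satisfies P(Species,Habitat) = P(Species)·P(Habitat). For instance P(Species=sp5) = 0.100, P(Habitat=wetland) = 0.100, and 0.100×0.100 = 0.010 matches the joint entry. So Species and Habitat are independent.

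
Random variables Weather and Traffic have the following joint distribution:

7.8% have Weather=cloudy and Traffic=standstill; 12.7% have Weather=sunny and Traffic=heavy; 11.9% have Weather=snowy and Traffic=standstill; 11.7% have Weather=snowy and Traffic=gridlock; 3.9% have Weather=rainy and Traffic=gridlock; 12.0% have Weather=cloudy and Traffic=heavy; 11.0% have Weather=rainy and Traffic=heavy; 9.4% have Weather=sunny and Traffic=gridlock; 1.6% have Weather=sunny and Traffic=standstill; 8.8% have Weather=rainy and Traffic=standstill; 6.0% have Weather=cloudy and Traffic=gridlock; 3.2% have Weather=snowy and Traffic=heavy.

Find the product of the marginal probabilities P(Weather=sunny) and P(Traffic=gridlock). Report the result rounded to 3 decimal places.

P(Weather=sunny) = 0.127 + 0.094 + 0.016 = 0.237.
P(Traffic=gridlock) = 0.094 + 0.060 + 0.039 + 0.117 = 0.310.
Product: 0.237 × 0.310 = 0.073.

0.073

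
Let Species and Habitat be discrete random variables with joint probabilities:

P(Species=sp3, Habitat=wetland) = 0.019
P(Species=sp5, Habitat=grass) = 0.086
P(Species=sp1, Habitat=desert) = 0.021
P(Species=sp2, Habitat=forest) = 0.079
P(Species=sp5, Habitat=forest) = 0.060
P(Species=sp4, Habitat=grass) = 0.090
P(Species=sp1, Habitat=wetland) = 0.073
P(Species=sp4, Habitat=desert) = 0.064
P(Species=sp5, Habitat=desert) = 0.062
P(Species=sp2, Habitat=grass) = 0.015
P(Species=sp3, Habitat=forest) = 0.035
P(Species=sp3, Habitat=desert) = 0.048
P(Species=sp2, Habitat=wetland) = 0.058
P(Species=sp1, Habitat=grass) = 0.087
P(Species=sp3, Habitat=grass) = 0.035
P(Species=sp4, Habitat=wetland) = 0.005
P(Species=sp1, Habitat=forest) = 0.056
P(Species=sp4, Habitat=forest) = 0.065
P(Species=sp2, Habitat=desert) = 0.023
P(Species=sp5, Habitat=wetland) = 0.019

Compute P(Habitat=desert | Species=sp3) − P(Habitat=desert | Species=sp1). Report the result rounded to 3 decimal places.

0.262

P(Species=sp3) = 0.035 + 0.035 + 0.019 + 0.048 = 0.137; P(Habitat=desert | Species=sp3) = 0.048/0.137 = 0.3504.
P(Species=sp1) = 0.056 + 0.087 + 0.073 + 0.021 = 0.237; P(Habitat=desert | Species=sp1) = 0.021/0.237 = 0.0886.
Difference = 0.262.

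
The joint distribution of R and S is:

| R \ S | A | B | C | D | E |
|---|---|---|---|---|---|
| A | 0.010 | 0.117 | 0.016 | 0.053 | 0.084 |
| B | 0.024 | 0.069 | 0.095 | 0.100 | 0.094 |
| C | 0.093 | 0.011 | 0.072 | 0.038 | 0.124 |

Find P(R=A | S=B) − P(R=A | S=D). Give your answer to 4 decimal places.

0.3164

P(S=B) = 0.117 + 0.069 + 0.011 = 0.197; P(R=A | S=B) = 0.117/0.197 = 0.59391.
P(S=D) = 0.053 + 0.100 + 0.038 = 0.191; P(R=A | S=D) = 0.053/0.191 = 0.27749.
Difference = 0.3164.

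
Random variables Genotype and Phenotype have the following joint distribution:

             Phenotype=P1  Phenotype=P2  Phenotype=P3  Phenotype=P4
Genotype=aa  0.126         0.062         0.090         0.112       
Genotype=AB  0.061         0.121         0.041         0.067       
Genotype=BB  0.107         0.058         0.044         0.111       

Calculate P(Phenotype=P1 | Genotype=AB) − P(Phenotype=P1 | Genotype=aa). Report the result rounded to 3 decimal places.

P(Genotype=AB) = 0.061 + 0.121 + 0.041 + 0.067 = 0.290; P(Phenotype=P1 | Genotype=AB) = 0.061/0.290 = 0.2103.
P(Genotype=aa) = 0.126 + 0.062 + 0.090 + 0.112 = 0.390; P(Phenotype=P1 | Genotype=aa) = 0.126/0.390 = 0.3231.
Difference = -0.113.

-0.113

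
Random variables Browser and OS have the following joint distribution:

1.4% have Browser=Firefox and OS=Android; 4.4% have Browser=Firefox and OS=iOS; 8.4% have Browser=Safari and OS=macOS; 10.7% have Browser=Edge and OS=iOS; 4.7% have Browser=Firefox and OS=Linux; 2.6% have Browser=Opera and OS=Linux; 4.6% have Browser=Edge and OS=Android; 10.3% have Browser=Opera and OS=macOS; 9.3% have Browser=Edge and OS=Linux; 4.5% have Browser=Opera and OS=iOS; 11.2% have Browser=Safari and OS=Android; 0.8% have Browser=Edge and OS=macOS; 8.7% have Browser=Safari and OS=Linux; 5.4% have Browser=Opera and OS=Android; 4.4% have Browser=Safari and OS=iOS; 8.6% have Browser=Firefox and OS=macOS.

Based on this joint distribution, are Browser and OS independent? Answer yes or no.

P(Browser=Edge) = 0.254 and P(OS=macOS) = 0.281, so their product is 0.07137, but P(Browser=Edge, OS=macOS) = 0.008. Since these differ, Browser and OS are not independent.

no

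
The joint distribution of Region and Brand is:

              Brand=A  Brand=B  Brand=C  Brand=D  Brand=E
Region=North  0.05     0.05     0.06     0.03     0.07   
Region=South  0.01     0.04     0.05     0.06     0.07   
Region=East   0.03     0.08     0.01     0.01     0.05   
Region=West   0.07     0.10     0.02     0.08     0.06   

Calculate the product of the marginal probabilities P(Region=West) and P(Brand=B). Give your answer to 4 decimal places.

0.0891

P(Region=West) = 0.07 + 0.10 + 0.02 + 0.08 + 0.06 = 0.33.
P(Brand=B) = 0.05 + 0.04 + 0.08 + 0.10 = 0.27.
Product: 0.33 × 0.27 = 0.0891.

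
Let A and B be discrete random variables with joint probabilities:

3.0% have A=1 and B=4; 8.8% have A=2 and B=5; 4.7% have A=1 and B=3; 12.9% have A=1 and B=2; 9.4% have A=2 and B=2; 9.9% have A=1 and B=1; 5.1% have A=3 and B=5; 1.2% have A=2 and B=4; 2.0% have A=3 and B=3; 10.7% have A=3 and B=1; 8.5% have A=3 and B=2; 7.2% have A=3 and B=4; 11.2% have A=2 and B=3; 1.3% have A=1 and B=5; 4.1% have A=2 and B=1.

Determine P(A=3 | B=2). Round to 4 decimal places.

P(B=2) = 0.129 + 0.094 + 0.085 = 0.308.
P(A=3 | B=2) = 0.085/0.308 = 0.2760.

0.2760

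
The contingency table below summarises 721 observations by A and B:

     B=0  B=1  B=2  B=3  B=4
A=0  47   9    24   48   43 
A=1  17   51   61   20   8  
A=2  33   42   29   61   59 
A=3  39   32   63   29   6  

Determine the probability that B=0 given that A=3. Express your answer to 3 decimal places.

0.231

Total with A=3: 39 + 32 + 63 + 29 + 6 = 169.
P(B=0 | A=3) = 39/169 = 0.231.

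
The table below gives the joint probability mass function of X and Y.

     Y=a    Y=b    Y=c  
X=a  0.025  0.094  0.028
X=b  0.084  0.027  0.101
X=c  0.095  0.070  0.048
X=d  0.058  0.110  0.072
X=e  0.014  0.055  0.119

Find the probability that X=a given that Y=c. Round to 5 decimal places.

0.07609

P(Y=c) = 0.028 + 0.101 + 0.048 + 0.072 + 0.119 = 0.368.
P(X=a | Y=c) = 0.028/0.368 = 0.07609.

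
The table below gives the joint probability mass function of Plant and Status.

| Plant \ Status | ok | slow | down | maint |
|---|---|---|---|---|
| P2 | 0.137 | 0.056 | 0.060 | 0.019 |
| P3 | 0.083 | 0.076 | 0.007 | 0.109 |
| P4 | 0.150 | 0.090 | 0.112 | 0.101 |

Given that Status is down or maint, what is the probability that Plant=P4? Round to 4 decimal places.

0.5221

P(Status=down) = 0.060 + 0.007 + 0.112 = 0.179.
P(Status=maint) = 0.019 + 0.109 + 0.101 = 0.229.
P(Status ∈ {down, maint}) = 0.179 + 0.229 = 0.408; P(Plant=P4, Status ∈ {down, maint}) = 0.112 + 0.101 = 0.213.
P(Plant=P4 | Status ∈ {down, maint}) = 0.213/0.408 = 0.5221.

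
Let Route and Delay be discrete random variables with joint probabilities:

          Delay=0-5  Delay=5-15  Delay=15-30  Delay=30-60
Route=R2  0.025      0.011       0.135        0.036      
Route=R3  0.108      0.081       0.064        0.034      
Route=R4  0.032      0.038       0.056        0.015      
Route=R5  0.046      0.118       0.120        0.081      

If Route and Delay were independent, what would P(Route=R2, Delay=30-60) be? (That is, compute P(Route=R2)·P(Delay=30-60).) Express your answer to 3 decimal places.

0.034

P(Route=R2) = 0.025 + 0.011 + 0.135 + 0.036 = 0.207.
P(Delay=30-60) = 0.036 + 0.034 + 0.015 + 0.081 = 0.166.
Product: 0.207 × 0.166 = 0.034.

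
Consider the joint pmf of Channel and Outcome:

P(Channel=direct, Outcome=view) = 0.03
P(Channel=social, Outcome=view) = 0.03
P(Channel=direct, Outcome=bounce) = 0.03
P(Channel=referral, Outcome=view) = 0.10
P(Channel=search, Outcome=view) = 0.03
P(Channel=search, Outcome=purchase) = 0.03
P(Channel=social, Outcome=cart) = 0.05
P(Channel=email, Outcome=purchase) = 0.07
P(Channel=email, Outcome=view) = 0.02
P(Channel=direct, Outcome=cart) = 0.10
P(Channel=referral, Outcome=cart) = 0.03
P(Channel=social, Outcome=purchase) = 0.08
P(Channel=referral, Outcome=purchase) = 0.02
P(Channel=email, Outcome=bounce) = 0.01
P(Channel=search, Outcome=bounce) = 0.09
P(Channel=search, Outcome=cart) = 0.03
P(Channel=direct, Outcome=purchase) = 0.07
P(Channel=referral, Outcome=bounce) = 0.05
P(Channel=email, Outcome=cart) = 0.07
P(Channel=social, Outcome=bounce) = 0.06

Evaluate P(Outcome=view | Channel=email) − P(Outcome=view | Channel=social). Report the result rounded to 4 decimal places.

-0.0187

P(Channel=email) = 0.01 + 0.02 + 0.07 + 0.07 = 0.17; P(Outcome=view | Channel=email) = 0.02/0.17 = 0.11765.
P(Channel=social) = 0.06 + 0.03 + 0.05 + 0.08 = 0.22; P(Outcome=view | Channel=social) = 0.03/0.22 = 0.13636.
Difference = -0.0187.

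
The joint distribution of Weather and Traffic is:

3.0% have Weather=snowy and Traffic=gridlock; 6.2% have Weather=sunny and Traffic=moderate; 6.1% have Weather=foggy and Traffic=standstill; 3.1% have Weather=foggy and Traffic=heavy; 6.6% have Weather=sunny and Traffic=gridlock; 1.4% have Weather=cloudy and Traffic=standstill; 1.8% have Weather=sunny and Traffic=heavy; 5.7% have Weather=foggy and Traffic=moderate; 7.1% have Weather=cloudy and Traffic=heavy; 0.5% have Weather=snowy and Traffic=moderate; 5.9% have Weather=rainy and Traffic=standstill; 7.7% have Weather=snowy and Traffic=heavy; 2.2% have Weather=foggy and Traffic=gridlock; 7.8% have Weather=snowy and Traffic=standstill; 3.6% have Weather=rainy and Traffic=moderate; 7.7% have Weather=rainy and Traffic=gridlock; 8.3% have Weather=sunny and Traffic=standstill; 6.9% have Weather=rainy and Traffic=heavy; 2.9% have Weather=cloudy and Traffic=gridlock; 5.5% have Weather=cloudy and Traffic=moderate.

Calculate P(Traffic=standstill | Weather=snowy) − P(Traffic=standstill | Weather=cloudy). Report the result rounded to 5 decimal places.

0.32769

P(Weather=snowy) = 0.005 + 0.077 + 0.030 + 0.078 = 0.190; P(Traffic=standstill | Weather=snowy) = 0.078/0.190 = 0.410526.
P(Weather=cloudy) = 0.055 + 0.071 + 0.029 + 0.014 = 0.169; P(Traffic=standstill | Weather=cloudy) = 0.014/0.169 = 0.082840.
Difference = 0.32769.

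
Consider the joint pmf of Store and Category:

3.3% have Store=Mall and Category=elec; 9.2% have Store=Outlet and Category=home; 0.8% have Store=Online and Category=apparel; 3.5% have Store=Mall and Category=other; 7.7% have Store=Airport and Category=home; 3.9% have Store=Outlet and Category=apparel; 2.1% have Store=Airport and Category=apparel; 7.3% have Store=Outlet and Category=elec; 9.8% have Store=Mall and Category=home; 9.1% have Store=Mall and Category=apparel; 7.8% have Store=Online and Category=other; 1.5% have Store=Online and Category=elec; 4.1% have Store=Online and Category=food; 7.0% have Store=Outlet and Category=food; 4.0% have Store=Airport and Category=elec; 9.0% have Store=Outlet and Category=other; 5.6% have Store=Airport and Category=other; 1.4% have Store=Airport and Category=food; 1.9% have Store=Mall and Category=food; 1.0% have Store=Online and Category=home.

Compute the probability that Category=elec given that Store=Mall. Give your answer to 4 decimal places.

0.1196

P(Store=Mall) = 0.019 + 0.091 + 0.033 + 0.098 + 0.035 = 0.276.
P(Category=elec | Store=Mall) = 0.033/0.276 = 0.1196.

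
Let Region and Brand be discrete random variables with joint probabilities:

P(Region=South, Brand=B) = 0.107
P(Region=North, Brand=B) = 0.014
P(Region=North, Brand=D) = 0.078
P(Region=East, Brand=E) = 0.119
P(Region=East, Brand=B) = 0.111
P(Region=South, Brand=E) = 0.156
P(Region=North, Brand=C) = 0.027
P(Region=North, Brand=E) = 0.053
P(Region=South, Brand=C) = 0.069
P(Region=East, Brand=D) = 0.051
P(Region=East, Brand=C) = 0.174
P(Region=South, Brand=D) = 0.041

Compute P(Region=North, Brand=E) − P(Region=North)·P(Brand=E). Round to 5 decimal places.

P(Region=North) = 0.014 + 0.027 + 0.078 + 0.053 = 0.172.
P(Brand=E) = 0.053 + 0.156 + 0.119 = 0.328.
P(Region=North, Brand=E) − P(Region=North)P(Brand=E) = 0.053 − 0.172×0.328 = -0.00342.

-0.00342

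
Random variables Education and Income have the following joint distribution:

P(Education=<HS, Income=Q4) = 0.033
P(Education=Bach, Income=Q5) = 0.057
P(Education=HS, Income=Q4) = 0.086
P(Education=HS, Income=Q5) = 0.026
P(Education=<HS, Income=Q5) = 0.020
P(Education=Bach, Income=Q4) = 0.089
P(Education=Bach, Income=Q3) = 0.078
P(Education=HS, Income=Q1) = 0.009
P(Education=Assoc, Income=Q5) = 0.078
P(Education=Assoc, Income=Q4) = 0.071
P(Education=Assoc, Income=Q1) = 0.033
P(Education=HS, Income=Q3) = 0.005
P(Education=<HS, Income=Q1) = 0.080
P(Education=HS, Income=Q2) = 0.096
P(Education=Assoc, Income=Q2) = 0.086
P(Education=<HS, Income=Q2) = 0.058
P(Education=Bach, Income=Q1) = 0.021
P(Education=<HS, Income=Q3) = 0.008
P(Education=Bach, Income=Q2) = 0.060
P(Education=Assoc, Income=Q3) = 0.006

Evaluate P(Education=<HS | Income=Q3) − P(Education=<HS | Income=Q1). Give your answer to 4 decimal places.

P(Income=Q3) = 0.008 + 0.005 + 0.006 + 0.078 = 0.097; P(Education=<HS | Income=Q3) = 0.008/0.097 = 0.08247.
P(Income=Q1) = 0.080 + 0.009 + 0.033 + 0.021 = 0.143; P(Education=<HS | Income=Q1) = 0.080/0.143 = 0.55944.
Difference = -0.4770.

-0.4770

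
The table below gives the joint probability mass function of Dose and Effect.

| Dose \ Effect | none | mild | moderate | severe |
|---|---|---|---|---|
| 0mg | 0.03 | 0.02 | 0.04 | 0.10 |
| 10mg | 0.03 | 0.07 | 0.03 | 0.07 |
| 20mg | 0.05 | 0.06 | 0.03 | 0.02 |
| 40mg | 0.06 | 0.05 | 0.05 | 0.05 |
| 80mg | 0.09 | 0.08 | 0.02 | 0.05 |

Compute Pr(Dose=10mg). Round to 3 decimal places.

P(Dose=10mg) = 0.03 + 0.07 + 0.03 + 0.07 = 0.20.

0.200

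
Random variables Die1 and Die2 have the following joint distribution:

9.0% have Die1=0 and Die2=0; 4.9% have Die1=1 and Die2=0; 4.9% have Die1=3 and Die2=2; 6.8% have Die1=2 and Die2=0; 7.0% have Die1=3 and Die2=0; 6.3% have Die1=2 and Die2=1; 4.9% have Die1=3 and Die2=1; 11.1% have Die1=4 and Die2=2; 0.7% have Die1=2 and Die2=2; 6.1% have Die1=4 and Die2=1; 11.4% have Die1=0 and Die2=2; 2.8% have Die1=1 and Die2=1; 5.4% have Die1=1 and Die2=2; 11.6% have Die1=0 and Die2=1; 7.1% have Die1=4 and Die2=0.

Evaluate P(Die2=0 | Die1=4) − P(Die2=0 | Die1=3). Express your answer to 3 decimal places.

-0.124

P(Die1=4) = 0.071 + 0.061 + 0.111 = 0.243; P(Die2=0 | Die1=4) = 0.071/0.243 = 0.2922.
P(Die1=3) = 0.070 + 0.049 + 0.049 = 0.168; P(Die2=0 | Die1=3) = 0.070/0.168 = 0.4167.
Difference = -0.124.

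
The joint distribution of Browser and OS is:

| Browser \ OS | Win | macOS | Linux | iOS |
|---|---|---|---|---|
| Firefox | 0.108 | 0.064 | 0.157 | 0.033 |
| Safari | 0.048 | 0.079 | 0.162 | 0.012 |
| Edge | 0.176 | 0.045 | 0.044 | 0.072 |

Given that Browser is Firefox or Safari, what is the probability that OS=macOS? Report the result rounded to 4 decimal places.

P(Browser=Firefox) = 0.108 + 0.064 + 0.157 + 0.033 = 0.362.
P(Browser=Safari) = 0.048 + 0.079 + 0.162 + 0.012 = 0.301.
P(Browser ∈ {Firefox, Safari}) = 0.362 + 0.301 = 0.663; P(OS=macOS, Browser ∈ {Firefox, Safari}) = 0.064 + 0.079 = 0.143.
P(OS=macOS | Browser ∈ {Firefox, Safari}) = 0.143/0.663 = 0.2157.

0.2157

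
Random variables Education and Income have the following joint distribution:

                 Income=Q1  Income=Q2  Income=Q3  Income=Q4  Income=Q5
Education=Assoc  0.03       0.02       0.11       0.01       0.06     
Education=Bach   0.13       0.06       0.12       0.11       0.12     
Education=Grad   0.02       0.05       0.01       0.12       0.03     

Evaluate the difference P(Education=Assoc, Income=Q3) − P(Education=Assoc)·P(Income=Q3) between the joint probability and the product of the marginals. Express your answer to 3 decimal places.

P(Education=Assoc) = 0.03 + 0.02 + 0.11 + 0.01 + 0.06 = 0.23.
P(Income=Q3) = 0.11 + 0.12 + 0.01 = 0.24.
P(Education=Assoc, Income=Q3) − P(Education=Assoc)P(Income=Q3) = 0.11 − 0.23×0.24 = 0.055.

0.055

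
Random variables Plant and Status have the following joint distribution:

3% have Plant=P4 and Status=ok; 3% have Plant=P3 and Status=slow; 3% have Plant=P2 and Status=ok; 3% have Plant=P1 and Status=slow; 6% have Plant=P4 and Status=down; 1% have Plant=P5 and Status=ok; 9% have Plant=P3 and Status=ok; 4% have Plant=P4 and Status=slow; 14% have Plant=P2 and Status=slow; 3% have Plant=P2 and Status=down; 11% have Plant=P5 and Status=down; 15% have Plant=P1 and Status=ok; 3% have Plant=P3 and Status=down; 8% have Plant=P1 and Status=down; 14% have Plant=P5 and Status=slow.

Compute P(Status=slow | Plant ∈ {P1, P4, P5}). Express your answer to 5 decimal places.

0.32308

P(Plant=P1) = 0.15 + 0.03 + 0.08 = 0.26.
P(Plant=P4) = 0.03 + 0.04 + 0.06 = 0.13.
P(Plant=P5) = 0.01 + 0.14 + 0.11 = 0.26.
P(Plant ∈ {P1, P4, P5}) = 0.26 + 0.13 + 0.26 = 0.65; P(Status=slow, Plant ∈ {P1, P4, P5}) = 0.03 + 0.04 + 0.14 = 0.21.
P(Status=slow | Plant ∈ {P1, P4, P5}) = 0.21/0.65 = 0.32308.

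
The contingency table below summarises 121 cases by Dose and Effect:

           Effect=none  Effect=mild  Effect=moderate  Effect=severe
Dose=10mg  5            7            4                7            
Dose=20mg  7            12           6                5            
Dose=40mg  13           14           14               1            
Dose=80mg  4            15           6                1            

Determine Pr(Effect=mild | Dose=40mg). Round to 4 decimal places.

0.3333

Total with Dose=40mg: 13 + 14 + 14 + 1 = 42.
P(Effect=mild | Dose=40mg) = 14/42 = 0.3333.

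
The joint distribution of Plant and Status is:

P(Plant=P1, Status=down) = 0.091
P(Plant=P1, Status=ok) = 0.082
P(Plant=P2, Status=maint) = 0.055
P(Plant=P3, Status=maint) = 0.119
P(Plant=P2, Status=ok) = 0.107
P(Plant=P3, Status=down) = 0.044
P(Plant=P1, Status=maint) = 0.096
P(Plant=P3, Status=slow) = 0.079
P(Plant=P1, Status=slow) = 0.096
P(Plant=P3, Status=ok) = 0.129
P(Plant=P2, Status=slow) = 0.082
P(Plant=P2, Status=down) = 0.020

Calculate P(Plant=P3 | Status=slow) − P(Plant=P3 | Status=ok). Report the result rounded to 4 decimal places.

P(Status=slow) = 0.096 + 0.082 + 0.079 = 0.257; P(Plant=P3 | Status=slow) = 0.079/0.257 = 0.30739.
P(Status=ok) = 0.082 + 0.107 + 0.129 = 0.318; P(Plant=P3 | Status=ok) = 0.129/0.318 = 0.40566.
Difference = -0.0983.

-0.0983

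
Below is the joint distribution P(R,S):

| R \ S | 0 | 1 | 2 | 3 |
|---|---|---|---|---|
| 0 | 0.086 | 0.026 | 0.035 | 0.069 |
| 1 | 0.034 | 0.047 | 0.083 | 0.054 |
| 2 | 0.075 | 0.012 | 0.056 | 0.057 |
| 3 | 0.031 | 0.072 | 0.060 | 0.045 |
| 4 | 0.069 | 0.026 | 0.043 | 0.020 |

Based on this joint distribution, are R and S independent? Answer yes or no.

no

P(R=3) = 0.208 and P(S=1) = 0.183, so their product is 0.03806, but P(R=3, S=1) = 0.072. Since these differ, R and S are not independent.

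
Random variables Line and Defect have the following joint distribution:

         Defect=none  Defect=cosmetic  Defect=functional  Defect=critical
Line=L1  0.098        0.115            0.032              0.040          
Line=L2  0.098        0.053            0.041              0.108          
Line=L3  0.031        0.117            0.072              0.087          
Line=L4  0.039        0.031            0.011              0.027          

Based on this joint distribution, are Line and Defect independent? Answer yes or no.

P(Line=L3) = 0.307 and P(Defect=none) = 0.266, so their product is 0.08166, but P(Line=L3, Defect=none) = 0.031. Since these differ, Line and Defect are not independent.

no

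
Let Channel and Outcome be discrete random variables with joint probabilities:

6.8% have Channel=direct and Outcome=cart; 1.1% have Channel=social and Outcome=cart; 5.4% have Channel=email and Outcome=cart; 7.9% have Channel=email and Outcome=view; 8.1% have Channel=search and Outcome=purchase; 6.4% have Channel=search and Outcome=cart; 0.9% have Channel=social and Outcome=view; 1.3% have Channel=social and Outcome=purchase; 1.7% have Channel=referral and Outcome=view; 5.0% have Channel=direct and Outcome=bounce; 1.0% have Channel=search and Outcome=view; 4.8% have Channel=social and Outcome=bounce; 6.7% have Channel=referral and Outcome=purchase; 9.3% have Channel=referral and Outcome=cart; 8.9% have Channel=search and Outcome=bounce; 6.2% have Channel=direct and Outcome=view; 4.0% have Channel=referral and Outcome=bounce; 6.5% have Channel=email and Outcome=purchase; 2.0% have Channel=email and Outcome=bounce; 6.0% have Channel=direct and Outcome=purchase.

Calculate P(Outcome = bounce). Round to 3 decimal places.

P(Outcome=bounce) = 0.020 + 0.089 + 0.048 + 0.050 + 0.040 = 0.247.

0.247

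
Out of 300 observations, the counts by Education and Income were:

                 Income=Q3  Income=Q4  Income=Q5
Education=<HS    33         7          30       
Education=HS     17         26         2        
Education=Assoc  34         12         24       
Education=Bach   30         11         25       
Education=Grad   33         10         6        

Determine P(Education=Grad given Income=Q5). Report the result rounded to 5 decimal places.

Total with Income=Q5: 30 + 2 + 24 + 25 + 6 = 87.
P(Education=Grad | Income=Q5) = 6/87 = 0.06897.

0.06897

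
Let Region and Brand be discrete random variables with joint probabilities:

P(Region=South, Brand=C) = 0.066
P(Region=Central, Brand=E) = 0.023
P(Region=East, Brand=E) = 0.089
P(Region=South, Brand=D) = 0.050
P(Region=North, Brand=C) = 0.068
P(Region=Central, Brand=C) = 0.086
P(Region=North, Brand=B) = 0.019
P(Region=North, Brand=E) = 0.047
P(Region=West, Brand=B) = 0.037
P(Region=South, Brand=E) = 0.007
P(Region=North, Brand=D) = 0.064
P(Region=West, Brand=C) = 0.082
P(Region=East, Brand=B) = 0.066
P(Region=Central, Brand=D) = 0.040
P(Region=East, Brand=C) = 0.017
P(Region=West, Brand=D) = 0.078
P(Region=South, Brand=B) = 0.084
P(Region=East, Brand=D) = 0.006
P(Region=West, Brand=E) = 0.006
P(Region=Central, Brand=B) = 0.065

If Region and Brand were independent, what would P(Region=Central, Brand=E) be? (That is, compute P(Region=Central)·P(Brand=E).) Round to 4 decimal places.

P(Region=Central) = 0.065 + 0.086 + 0.040 + 0.023 = 0.214.
P(Brand=E) = 0.047 + 0.007 + 0.089 + 0.006 + 0.023 = 0.172.
Product: 0.214 × 0.172 = 0.0368.

0.0368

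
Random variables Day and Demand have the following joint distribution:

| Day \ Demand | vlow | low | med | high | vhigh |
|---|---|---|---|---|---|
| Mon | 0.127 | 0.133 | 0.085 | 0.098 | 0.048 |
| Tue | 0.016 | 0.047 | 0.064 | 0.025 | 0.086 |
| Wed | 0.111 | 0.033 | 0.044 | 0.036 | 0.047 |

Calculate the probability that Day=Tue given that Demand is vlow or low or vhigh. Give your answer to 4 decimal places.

0.2299

P(Demand=vlow) = 0.127 + 0.016 + 0.111 = 0.254.
P(Demand=low) = 0.133 + 0.047 + 0.033 = 0.213.
P(Demand=vhigh) = 0.048 + 0.086 + 0.047 = 0.181.
P(Demand ∈ {vlow, low, vhigh}) = 0.254 + 0.213 + 0.181 = 0.648; P(Day=Tue, Demand ∈ {vlow, low, vhigh}) = 0.016 + 0.047 + 0.086 = 0.149.
P(Day=Tue | Demand ∈ {vlow, low, vhigh}) = 0.149/0.648 = 0.2299.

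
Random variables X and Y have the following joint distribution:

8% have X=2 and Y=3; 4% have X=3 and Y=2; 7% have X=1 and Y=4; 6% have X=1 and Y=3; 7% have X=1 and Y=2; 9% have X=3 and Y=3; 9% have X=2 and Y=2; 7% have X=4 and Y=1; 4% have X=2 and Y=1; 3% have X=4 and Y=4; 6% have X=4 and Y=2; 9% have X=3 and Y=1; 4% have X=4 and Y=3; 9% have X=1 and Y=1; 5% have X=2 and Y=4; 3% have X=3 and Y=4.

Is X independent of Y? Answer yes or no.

no

P(X=2) = 0.26 and P(Y=1) = 0.29, so their product is 0.0754, but P(X=2, Y=1) = 0.04. Since these differ, X and Y are not independent.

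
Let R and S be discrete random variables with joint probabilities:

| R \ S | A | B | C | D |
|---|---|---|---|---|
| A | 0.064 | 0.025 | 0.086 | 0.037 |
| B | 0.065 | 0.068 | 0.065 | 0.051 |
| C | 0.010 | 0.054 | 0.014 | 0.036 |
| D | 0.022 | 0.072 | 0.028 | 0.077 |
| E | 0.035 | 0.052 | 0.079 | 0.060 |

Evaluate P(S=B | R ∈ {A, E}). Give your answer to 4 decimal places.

0.1758

P(R=A) = 0.064 + 0.025 + 0.086 + 0.037 = 0.212.
P(R=E) = 0.035 + 0.052 + 0.079 + 0.060 = 0.226.
P(R ∈ {A, E}) = 0.212 + 0.226 = 0.438; P(S=B, R ∈ {A, E}) = 0.025 + 0.052 = 0.077.
P(S=B | R ∈ {A, E}) = 0.077/0.438 = 0.1758.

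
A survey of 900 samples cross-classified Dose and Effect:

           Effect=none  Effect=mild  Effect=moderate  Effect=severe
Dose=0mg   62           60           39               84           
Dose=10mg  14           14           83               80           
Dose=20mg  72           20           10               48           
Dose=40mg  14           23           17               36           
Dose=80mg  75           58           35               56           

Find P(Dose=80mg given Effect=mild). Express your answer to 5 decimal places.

Total with Effect=mild: 60 + 14 + 20 + 23 + 58 = 175.
P(Dose=80mg | Effect=mild) = 58/175 = 0.33143.

0.33143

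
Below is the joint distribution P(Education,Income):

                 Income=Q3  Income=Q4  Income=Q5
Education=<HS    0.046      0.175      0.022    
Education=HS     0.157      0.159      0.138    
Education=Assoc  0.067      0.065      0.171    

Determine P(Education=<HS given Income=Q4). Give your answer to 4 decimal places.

0.4386

P(Income=Q4) = 0.175 + 0.159 + 0.065 = 0.399.
P(Education=<HS | Income=Q4) = 0.175/0.399 = 0.4386.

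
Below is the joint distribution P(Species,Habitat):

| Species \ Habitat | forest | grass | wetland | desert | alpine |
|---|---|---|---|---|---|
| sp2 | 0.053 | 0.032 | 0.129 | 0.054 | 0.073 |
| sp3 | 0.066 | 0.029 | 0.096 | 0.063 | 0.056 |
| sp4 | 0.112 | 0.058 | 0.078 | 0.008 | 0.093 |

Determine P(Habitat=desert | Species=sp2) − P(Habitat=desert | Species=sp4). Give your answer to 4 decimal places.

P(Species=sp2) = 0.053 + 0.032 + 0.129 + 0.054 + 0.073 = 0.341; P(Habitat=desert | Species=sp2) = 0.054/0.341 = 0.15836.
P(Species=sp4) = 0.112 + 0.058 + 0.078 + 0.008 + 0.093 = 0.349; P(Habitat=desert | Species=sp4) = 0.008/0.349 = 0.02292.
Difference = 0.1354.

0.1354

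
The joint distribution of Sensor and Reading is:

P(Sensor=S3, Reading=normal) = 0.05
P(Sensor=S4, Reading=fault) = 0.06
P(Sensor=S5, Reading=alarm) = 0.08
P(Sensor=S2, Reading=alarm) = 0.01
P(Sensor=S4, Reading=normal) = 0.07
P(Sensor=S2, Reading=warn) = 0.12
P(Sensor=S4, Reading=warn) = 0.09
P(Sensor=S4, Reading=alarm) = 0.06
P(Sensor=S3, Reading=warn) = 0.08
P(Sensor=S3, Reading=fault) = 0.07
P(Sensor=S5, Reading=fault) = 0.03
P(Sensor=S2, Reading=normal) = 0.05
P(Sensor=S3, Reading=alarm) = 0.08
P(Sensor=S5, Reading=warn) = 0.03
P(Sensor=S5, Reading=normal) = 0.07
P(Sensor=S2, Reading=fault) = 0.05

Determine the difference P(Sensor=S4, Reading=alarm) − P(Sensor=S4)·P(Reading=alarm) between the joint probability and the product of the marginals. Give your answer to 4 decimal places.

-0.0044

P(Sensor=S4) = 0.07 + 0.09 + 0.06 + 0.06 = 0.28.
P(Reading=alarm) = 0.01 + 0.08 + 0.06 + 0.08 = 0.23.
P(Sensor=S4, Reading=alarm) − P(Sensor=S4)P(Reading=alarm) = 0.06 − 0.28×0.23 = -0.0044.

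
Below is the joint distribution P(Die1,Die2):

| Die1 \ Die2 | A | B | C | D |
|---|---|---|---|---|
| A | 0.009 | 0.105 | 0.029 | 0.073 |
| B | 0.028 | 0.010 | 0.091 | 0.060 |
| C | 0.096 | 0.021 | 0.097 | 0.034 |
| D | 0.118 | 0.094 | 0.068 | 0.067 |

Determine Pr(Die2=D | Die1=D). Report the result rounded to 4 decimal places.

0.1931

P(Die1=D) = 0.118 + 0.094 + 0.068 + 0.067 = 0.347.
P(Die2=D | Die1=D) = 0.067/0.347 = 0.1931.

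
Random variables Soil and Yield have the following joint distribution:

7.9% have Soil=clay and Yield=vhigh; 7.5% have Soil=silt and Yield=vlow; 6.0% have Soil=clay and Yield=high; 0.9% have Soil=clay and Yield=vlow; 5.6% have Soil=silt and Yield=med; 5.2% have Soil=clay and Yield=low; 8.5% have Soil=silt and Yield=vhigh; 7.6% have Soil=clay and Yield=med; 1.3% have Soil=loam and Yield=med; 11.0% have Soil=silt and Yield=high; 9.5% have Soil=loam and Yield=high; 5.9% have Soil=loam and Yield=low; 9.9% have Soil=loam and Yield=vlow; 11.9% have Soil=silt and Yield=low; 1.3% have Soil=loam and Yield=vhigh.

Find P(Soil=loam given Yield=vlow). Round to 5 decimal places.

P(Yield=vlow) = 0.099 + 0.009 + 0.075 = 0.183.
P(Soil=loam | Yield=vlow) = 0.099/0.183 = 0.54098.

0.54098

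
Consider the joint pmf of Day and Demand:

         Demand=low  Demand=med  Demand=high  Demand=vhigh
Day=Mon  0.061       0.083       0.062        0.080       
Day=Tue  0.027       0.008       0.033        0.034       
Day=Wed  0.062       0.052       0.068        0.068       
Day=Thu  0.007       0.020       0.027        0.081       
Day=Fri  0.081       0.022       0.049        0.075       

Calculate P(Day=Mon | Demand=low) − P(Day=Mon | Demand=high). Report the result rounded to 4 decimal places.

P(Demand=low) = 0.061 + 0.027 + 0.062 + 0.007 + 0.081 = 0.238; P(Day=Mon | Demand=low) = 0.061/0.238 = 0.25630.
P(Demand=high) = 0.062 + 0.033 + 0.068 + 0.027 + 0.049 = 0.239; P(Day=Mon | Demand=high) = 0.062/0.239 = 0.25941.
Difference = -0.0031.

-0.0031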